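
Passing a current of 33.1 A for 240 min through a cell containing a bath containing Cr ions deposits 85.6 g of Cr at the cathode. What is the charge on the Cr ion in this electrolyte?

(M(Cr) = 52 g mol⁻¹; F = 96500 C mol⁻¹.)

Q = I·t = 33.10 A × 14400 s = 476600 C, so n(e⁻) = 476600/96500 = 4.939 mol.
n(Cr) deposited = 85.6 / 52 = 1.646 mol.
Electrons per atom = n(e⁻)/n(Cr) = 4.939 / 1.646 = 3.00 ≈ 3, so the ion is Cr³⁺.

+3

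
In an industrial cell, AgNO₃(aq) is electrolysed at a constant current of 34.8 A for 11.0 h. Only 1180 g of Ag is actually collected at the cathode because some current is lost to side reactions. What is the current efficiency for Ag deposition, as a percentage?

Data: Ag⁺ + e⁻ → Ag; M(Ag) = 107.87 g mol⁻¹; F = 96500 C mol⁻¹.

76.6 %

Q = I·t = 34.80 × 39600 = 1378000 C; n(e⁻) = 1378000/96500 = 14.28 mol.
Theoretical n(Ag) = n(e⁻)/1 = 14.28 mol, i.e. m_theo = 14.28 × 107.87 = 1540 g.
Efficiency = m_actual / m_theo = 1180 / 1540 = 76.6 %.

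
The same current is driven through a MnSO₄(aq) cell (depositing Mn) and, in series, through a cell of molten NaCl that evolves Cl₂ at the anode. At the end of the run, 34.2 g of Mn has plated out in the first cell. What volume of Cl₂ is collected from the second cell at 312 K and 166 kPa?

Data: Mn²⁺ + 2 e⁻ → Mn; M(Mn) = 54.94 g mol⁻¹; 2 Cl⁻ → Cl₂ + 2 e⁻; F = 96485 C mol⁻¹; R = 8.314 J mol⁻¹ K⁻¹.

n(Mn) = 34.2 / 54.94 = 0.6225 mol, so n(e⁻) = 2 × 0.6225 = 1.245 mol.
The cells are in series, so the same 1.245 mol of electrons passes through the second cell.
2 Cl⁻ → Cl₂ + 2 e⁻ — 2 mol e⁻ per mol Cl₂, so n(Cl₂) = 1.245/2 = 0.6225 mol.
V = nRT/P = (0.6225 × 8.314 × 312) / (166 × 10³) = 0.00973 m³ = 9.73 L.

9.73 L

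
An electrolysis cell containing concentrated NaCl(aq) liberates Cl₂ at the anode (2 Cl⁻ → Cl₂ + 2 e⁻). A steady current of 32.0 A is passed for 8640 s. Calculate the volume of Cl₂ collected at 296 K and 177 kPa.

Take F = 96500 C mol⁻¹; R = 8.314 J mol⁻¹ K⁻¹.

19.9 L

Q = I·t = 32.00 A × 8640.0 s = 276500 C.
n(e⁻) = Q/F = 276500 / 96500 = 2.865 mol.
2 electrons are transferred per Cl₂ molecule, so n(Cl₂) = 2.865 / 2 = 1.433 mol.
V = nRT/P = (1.433 × 8.314 × 296) / (177 × 10³ Pa) = 0.0199 m³ = 19.9 L.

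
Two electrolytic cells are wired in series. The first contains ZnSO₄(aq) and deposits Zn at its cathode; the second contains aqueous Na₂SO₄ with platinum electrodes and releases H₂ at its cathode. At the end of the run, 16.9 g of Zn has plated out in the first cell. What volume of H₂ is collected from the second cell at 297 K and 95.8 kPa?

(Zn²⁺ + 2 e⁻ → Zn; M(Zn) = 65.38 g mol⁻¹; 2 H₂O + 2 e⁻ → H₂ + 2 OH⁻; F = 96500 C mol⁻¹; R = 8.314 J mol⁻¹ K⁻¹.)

n(Zn) = 16.9 / 65.38 = 0.2585 mol, so n(e⁻) = 2 × 0.2585 = 0.5170 mol.
The cells are in series, so the same 0.5170 mol of electrons passes through the second cell.
2 H₂O + 2 e⁻ → H₂ + 2 OH⁻ — 2 mol e⁻ per mol H₂, so n(H₂) = 0.5170/2 = 0.2585 mol.
V = nRT/P = (0.2585 × 8.314 × 297) / (95.8 × 10³) = 0.00666 m³ = 6.66 L.

6.66 L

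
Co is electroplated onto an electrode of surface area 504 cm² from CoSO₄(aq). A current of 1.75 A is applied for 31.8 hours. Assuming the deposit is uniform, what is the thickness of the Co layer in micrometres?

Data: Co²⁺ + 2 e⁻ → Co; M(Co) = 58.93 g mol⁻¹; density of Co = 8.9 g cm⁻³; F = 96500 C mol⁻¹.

136 μm

Q = I·t = 1.750 × 114480 = 200300 C; n(e⁻) = 2.076 mol.
n(Co) = n(e⁻)/2 = 1.038 mol, so m = 1.038 × 58.93 = 61.17 g.
Volume = m/ρ = 61.17 / 8.9 = 6.873 cm³.
Thickness = V/A = 6.873 / 504 = 0.0136 cm = 136 μm.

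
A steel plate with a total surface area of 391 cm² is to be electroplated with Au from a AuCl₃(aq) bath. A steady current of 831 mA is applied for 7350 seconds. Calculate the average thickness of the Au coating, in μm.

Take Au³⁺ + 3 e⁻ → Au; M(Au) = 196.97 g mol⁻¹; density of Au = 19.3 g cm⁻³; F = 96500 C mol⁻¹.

5.51 μm

Q = I·t = 0.8310 × 7350.0 = 6108 C; n(e⁻) = 0.06329 mol.
n(Au) = n(e⁻)/3 = 0.02110 mol, so m = 0.02110 × 196.97 = 4.156 g.
Volume = m/ρ = 4.156 / 19.3 = 0.2153 cm³.
Thickness = V/A = 0.2153 / 391 = 5.51 × 10⁻⁴ cm = 5.51 μm.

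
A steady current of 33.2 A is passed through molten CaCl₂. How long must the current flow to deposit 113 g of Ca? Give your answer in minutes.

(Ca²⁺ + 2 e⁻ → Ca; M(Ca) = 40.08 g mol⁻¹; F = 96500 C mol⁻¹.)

273 min

n(Ca) = m/M = 113 / 40.08 = 2.819 mol.
Each Ca atom requires 2 electrons, so n(e⁻) = 2 × 2.819 = 5.639 mol.
Q = n(e⁻)·F = 5.639 × 96500 = 544100 C.
t = Q/I = 544100 / 33.20 A = 16390 s = 273 min.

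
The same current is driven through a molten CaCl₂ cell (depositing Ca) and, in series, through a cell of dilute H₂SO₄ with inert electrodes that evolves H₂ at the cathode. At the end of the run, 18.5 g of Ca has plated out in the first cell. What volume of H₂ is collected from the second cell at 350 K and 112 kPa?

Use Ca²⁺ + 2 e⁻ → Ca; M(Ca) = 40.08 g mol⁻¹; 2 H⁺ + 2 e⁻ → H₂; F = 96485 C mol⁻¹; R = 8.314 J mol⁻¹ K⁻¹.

n(Ca) = 18.5 / 40.08 = 0.4616 mol, so n(e⁻) = 2 × 0.4616 = 0.9232 mol.
The cells are in series, so the same 0.9232 mol of electrons passes through the second cell.
2 H⁺ + 2 e⁻ → H₂ — 2 mol e⁻ per mol H₂, so n(H₂) = 0.9232/2 = 0.4616 mol.
V = nRT/P = (0.4616 × 8.314 × 350) / (112 × 10³) = 0.0120 m³ = 12.0 L.

12.0 L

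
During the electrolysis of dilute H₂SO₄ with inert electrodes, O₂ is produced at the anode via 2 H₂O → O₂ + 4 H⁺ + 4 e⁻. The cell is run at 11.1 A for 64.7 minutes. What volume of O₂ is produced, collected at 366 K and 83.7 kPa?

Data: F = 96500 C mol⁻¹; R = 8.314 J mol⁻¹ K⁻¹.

Q = I·t = 11.10 A × 3882.0 s = 43090 C.
n(e⁻) = Q/F = 43090 / 96500 = 0.4465 mol.
4 electrons are transferred per O₂ molecule, so n(O₂) = 0.4465 / 4 = 0.1116 mol.
V = nRT/P = (0.1116 × 8.314 × 366) / (83.7 × 10³ Pa) = 0.00406 m³ = 4.06 L.

4.06 L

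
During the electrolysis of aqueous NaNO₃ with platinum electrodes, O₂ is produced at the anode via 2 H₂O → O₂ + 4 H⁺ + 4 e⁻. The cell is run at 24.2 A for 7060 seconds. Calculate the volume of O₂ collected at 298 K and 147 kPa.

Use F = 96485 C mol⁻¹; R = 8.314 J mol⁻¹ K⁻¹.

7.46 L

Q = I·t = 24.20 A × 7060.0 s = 170900 C.
n(e⁻) = Q/F = 170900 / 96485 = 1.771 mol.
4 electrons are transferred per O₂ molecule, so n(O₂) = 1.771 / 4 = 0.4427 mol.
V = nRT/P = (0.4427 × 8.314 × 298) / (147 × 10³ Pa) = 0.00746 m³ = 7.46 L.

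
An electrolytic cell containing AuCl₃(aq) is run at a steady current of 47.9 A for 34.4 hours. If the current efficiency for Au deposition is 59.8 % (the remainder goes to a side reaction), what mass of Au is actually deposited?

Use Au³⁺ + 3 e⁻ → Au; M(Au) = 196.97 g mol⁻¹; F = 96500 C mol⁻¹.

2410 g

Q = I·t = 47.90 × 123840 = 5932000 C.
n(e⁻) = 5932000/96500 = 61.47 mol; theoretically n(Au) = 61.47/3 = 20.49 mol, m_theo = 4036 g.
At 59.8 % efficiency, m_actual = 0.598 × 4036 = 2410 g.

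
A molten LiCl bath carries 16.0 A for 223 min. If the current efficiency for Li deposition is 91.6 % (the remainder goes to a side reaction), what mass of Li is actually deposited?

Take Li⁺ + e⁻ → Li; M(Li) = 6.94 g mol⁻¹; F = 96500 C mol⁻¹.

14.1 g

Q = I·t = 16.00 × 13380 = 214100 C.
n(e⁻) = 214100/96500 = 2.218 mol; theoretically n(Li) = 2.218/1 = 2.218 mol, m_theo = 15.40 g.
At 91.6 % efficiency, m_actual = 0.916 × 15.40 = 14.1 g.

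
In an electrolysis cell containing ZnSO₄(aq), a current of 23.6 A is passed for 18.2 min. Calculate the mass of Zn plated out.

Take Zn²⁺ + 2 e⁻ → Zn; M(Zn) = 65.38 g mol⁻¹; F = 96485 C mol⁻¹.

Q = I·t = 23.60 A × 1092.0 s = 25770 C.
n(e⁻) = Q/F = 25770 / 96485 = 0.2671 mol.
Zn²⁺ + 2 e⁻ → Zn, so n(Zn) = n(e⁻)/2 = 0.1336 mol.
m = n·M = 0.1336 × 65.38 = 8.73 g.

8.73 g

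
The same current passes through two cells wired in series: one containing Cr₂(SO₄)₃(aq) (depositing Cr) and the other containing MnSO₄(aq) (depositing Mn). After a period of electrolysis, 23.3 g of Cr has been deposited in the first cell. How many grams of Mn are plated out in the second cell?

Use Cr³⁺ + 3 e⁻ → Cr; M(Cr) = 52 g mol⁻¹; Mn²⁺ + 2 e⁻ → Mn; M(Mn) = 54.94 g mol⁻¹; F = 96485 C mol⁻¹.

36.9 g

n(Cr) = 23.3 / 52 = 0.4481 mol.
Since Cr³⁺ + 3 e⁻ → Cr, n(e⁻) passed = 3 × 0.4481 = 1.344 mol.
Cells in series carry the same charge, so the same 1.344 mol of electrons passes through cell 2.
Mn²⁺ + 2 e⁻ → Mn, so n(Mn) = 1.344 / 2 = 0.6721 mol.
m(Mn) = 0.6721 × 54.94 = 36.9 g.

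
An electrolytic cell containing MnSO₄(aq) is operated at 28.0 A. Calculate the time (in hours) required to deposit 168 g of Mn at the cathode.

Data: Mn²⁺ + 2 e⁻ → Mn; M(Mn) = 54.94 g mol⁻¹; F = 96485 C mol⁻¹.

n(Mn) = m/M = 168 / 54.94 = 3.058 mol.
Each Mn atom requires 2 electrons, so n(e⁻) = 2 × 3.058 = 6.116 mol.
Q = n(e⁻)·F = 6.116 × 96485 = 590100 C.
t = Q/I = 590100 / 28.00 A = 21070 s = 5.85 h.

5.85 h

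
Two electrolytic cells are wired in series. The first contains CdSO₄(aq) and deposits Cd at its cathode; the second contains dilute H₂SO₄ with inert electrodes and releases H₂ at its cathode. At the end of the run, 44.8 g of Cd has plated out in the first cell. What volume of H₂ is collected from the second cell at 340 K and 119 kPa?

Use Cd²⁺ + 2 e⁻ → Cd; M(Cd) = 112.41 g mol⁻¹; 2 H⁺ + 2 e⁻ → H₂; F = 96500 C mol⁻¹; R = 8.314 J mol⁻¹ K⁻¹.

9.47 L

n(Cd) = 44.8 / 112.41 = 0.3985 mol, so n(e⁻) = 2 × 0.3985 = 0.7971 mol.
The cells are in series, so the same 0.7971 mol of electrons passes through the second cell.
2 H⁺ + 2 e⁻ → H₂ — 2 mol e⁻ per mol H₂, so n(H₂) = 0.7971/2 = 0.3985 mol.
V = nRT/P = (0.3985 × 8.314 × 340) / (119 × 10³) = 0.00947 m³ = 9.47 L.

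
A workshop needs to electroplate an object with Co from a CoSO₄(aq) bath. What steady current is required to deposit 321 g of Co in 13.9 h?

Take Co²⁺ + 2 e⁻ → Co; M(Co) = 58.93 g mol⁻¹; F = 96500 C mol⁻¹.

21.0 A

n(Co) = 321 / 58.93 = 5.447 mol.
n(e⁻) = 2 × 5.447 = 10.89 mol.
Q = n(e⁻)·F = 10.89 × 96500 = 1051000 C.
I = Q/t = 1051000 / 50040 s = 21.0 A.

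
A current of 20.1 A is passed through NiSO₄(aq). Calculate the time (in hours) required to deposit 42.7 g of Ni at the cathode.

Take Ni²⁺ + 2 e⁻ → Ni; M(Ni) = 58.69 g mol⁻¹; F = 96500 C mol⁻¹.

1.94 h

n(Ni) = m/M = 42.7 / 58.69 = 0.7276 mol.
Each Ni atom requires 2 electrons, so n(e⁻) = 2 × 0.7276 = 1.455 mol.
Q = n(e⁻)·F = 1.455 × 96500 = 140400 C.
t = Q/I = 140400 / 20.10 A = 6986 s = 1.94 h.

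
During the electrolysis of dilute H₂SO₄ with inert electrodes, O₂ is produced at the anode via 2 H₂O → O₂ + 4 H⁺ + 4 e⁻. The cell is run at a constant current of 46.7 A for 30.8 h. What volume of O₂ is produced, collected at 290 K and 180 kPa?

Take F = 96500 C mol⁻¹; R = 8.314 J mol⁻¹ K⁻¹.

Q = I·t = 46.70 A × 110880 s = 5178000 C.
n(e⁻) = Q/F = 5178000 / 96500 = 53.66 mol.
4 electrons are transferred per O₂ molecule, so n(O₂) = 53.66 / 4 = 13.41 mol.
V = nRT/P = (13.41 × 8.314 × 290) / (180 × 10³ Pa) = 0.180 m³ = 180 L.

180 L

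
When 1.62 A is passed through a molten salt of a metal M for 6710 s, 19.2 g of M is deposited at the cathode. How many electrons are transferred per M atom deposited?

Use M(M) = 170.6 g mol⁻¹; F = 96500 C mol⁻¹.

Q = I·t = 1.620 A × 6710.0 s = 10870 C, so n(e⁻) = 10870/96500 = 0.1126 mol.
n(M) deposited = 19.2 / 170.6 = 0.1125 mol.
Electrons per atom = n(e⁻)/n(M) = 0.1126 / 0.1125 = 1.00 ≈ 1, so the ion is M⁺.

1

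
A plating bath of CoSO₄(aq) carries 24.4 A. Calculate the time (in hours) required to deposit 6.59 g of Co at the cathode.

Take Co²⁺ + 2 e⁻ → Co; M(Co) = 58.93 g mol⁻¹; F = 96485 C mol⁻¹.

n(Co) = m/M = 6.59 / 58.93 = 0.1118 mol.
Each Co atom requires 2 electrons, so n(e⁻) = 2 × 0.1118 = 0.2237 mol.
Q = n(e⁻)·F = 0.2237 × 96485 = 21580 C.
t = Q/I = 21580 / 24.40 A = 884.4 s = 0.246 h.

0.246 h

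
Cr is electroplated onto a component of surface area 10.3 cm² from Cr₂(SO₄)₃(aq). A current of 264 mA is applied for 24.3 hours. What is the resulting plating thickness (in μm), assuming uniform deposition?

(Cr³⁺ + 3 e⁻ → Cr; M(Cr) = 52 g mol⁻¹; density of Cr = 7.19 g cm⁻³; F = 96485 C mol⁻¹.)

560 μm

Q = I·t = 0.2640 × 87480 = 23090 C; n(e⁻) = 0.2394 mol.
n(Cr) = n(e⁻)/3 = 0.07979 mol, so m = 0.07979 × 52 = 4.149 g.
Volume = m/ρ = 4.149 / 7.19 = 0.5770 cm³.
Thickness = V/A = 0.5770 / 10.3 = 0.0560 cm = 560 μm.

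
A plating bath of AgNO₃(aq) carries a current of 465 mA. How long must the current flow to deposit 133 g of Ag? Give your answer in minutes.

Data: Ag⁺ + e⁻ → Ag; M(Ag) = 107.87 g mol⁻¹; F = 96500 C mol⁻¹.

n(Ag) = m/M = 133 / 107.87 = 1.233 mol.
Each Ag atom requires 1 electron, so n(e⁻) = 1 × 1.233 = 1.233 mol.
Q = n(e⁻)·F = 1.233 × 96500 = 119000 C.
t = Q/I = 119000 / 0.4650 A = 255900 s = 4260 min.

4260 min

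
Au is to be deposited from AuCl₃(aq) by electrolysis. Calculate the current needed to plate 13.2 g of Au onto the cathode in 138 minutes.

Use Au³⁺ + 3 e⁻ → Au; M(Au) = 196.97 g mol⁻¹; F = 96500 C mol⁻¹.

n(Au) = 13.2 / 196.97 = 0.06702 mol.
n(e⁻) = 3 × 0.06702 = 0.2010 mol.
Q = n(e⁻)·F = 0.2010 × 96500 = 19400 C.
I = Q/t = 19400 / 8280.0 s = 2.34 A.

2.34 A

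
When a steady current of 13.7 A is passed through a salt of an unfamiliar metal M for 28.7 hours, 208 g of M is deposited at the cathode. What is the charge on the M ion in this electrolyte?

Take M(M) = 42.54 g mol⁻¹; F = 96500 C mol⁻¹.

+3

Q = I·t = 13.70 A × 103320 s = 1415000 C, so n(e⁻) = 1415000/96500 = 14.67 mol.
n(M) deposited = 208 / 42.54 = 4.890 mol.
Electrons per atom = n(e⁻)/n(M) = 14.67 / 4.890 = 3.00 ≈ 3, so the ion is M³⁺.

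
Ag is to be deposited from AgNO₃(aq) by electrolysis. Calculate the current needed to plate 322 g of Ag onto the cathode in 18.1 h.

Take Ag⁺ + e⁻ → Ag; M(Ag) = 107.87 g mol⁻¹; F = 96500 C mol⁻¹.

4.42 A

n(Ag) = 322 / 107.87 = 2.985 mol.
n(e⁻) = 1 × 2.985 = 2.985 mol.
Q = n(e⁻)·F = 2.985 × 96500 = 288100 C.
I = Q/t = 288100 / 65160 s = 4.42 A.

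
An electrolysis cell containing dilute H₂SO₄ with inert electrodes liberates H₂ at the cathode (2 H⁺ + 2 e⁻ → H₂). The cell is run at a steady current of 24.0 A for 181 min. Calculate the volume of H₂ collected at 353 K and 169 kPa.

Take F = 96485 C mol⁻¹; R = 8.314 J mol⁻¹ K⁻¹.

Q = I·t = 24.00 A × 10860 s = 260600 C.
n(e⁻) = Q/F = 260600 / 96485 = 2.701 mol.
2 electrons are transferred per H₂ molecule, so n(H₂) = 2.701 / 2 = 1.351 mol.
V = nRT/P = (1.351 × 8.314 × 353) / (169 × 10³ Pa) = 0.0235 m³ = 23.5 L.

23.5 L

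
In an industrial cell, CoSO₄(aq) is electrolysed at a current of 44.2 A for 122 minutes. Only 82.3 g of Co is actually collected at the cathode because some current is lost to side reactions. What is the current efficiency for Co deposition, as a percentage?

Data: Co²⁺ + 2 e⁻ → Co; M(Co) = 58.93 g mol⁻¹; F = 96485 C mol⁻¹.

83.3 %

Q = I·t = 44.20 × 7320.0 = 323500 C; n(e⁻) = 323500/96485 = 3.353 mol.
Theoretical n(Co) = n(e⁻)/2 = 1.677 mol, i.e. m_theo = 1.677 × 58.93 = 98.81 g.
Efficiency = m_actual / m_theo = 82.3 / 98.81 = 83.3 %.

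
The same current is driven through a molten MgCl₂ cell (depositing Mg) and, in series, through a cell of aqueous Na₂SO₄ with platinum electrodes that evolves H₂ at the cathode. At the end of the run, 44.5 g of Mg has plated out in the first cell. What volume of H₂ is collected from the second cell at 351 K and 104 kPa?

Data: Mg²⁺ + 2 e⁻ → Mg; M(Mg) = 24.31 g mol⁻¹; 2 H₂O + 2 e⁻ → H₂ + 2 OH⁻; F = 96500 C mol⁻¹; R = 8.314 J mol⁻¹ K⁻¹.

n(Mg) = 44.5 / 24.31 = 1.831 mol, so n(e⁻) = 2 × 1.831 = 3.661 mol.
The cells are in series, so the same 3.661 mol of electrons passes through the second cell.
2 H₂O + 2 e⁻ → H₂ + 2 OH⁻ — 2 mol e⁻ per mol H₂, so n(H₂) = 3.661/2 = 1.831 mol.
V = nRT/P = (1.831 × 8.314 × 351) / (104 × 10³) = 0.0514 m³ = 51.4 L.

51.4 L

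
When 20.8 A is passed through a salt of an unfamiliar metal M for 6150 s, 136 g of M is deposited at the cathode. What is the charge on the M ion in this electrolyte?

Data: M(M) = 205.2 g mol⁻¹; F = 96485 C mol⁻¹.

+2

Q = I·t = 20.80 A × 6150.0 s = 127900 C, so n(e⁻) = 127900/96485 = 1.326 mol.
n(M) deposited = 136 / 205.2 = 0.6628 mol.
Electrons per atom = n(e⁻)/n(M) = 1.326 / 0.6628 = 2.00 ≈ 2, so the ion is M²⁺.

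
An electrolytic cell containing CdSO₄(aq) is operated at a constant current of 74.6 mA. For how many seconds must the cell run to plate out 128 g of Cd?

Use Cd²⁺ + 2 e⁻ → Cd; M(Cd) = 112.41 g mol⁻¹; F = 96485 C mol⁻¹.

2.95 × 10⁶ s

n(Cd) = m/M = 128 / 112.41 = 1.139 mol.
Each Cd atom requires 2 electrons, so n(e⁻) = 2 × 1.139 = 2.277 mol.
Q = n(e⁻)·F = 2.277 × 96485 = 219700 C.
t = Q/I = 219700 / 0.07460 A = 2945000 s.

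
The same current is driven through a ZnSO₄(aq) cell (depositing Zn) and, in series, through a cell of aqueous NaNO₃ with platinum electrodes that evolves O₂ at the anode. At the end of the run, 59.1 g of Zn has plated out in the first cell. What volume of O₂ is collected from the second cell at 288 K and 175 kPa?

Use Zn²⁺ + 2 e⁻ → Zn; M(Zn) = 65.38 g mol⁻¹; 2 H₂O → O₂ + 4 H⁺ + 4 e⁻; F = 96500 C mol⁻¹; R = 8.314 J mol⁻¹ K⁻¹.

n(Zn) = 59.1 / 65.38 = 0.9039 mol, so n(e⁻) = 2 × 0.9039 = 1.808 mol.
The cells are in series, so the same 1.808 mol of electrons passes through the second cell.
2 H₂O → O₂ + 4 H⁺ + 4 e⁻ — 4 mol e⁻ per mol O₂, so n(O₂) = 1.808/4 = 0.4520 mol.
V = nRT/P = (0.4520 × 8.314 × 288) / (175 × 10³) = 0.00618 m³ = 6.18 L.

6.18 L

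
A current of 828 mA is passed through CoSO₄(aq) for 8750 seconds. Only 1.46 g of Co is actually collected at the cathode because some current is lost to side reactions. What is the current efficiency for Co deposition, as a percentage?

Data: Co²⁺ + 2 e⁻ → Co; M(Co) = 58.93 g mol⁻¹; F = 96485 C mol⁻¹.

Q = I·t = 0.8280 × 8750.0 = 7245 C; n(e⁻) = 7245/96485 = 0.07509 mol.
Theoretical n(Co) = n(e⁻)/2 = 0.03754 mol, i.e. m_theo = 0.03754 × 58.93 = 2.213 g.
Efficiency = m_actual / m_theo = 1.46 / 2.213 = 66.0 %.

66.0 %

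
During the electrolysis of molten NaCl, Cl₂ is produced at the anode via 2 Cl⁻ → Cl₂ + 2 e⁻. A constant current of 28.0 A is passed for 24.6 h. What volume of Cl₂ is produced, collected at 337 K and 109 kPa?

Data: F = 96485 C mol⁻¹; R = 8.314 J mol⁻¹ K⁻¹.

Q = I·t = 28.00 A × 88560 s = 2480000 C.
n(e⁻) = Q/F = 2480000 / 96485 = 25.70 mol.
2 electrons are transferred per Cl₂ molecule, so n(Cl₂) = 25.70 / 2 = 12.85 mol.
V = nRT/P = (12.85 × 8.314 × 337) / (109 × 10³ Pa) = 0.330 m³ = 330 L.

330 L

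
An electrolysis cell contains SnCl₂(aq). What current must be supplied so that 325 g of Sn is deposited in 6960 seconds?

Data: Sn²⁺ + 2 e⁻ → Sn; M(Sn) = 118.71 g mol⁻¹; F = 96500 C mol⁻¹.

75.9 A

n(Sn) = 325 / 118.71 = 2.738 mol.
n(e⁻) = 2 × 2.738 = 5.476 mol.
Q = n(e⁻)·F = 5.476 × 96500 = 528400 C.
I = Q/t = 528400 / 6960.0 s = 75.9 A.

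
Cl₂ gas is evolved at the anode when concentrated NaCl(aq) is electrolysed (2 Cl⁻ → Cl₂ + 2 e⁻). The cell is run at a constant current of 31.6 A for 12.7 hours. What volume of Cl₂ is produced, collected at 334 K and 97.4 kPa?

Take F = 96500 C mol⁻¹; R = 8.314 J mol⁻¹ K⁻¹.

213 L

Q = I·t = 31.60 A × 45720 s = 1445000 C.
n(e⁻) = Q/F = 1445000 / 96500 = 14.97 mol.
2 electrons are transferred per Cl₂ molecule, so n(Cl₂) = 14.97 / 2 = 7.486 mol.
V = nRT/P = (7.486 × 8.314 × 334) / (97.4 × 10³ Pa) = 0.213 m³ = 213 L.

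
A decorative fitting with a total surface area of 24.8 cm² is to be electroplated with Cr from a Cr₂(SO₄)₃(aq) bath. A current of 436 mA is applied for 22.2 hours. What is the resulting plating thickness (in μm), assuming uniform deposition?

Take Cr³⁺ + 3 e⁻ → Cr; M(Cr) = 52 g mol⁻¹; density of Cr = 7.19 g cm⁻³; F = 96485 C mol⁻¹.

351 μm

Q = I·t = 0.4360 × 79920 = 34850 C; n(e⁻) = 0.3611 mol.
n(Cr) = n(e⁻)/3 = 0.1204 mol, so m = 0.1204 × 52 = 6.260 g.
Volume = m/ρ = 6.260 / 7.19 = 0.8706 cm³.
Thickness = V/A = 0.8706 / 24.8 = 0.0351 cm = 351 μm.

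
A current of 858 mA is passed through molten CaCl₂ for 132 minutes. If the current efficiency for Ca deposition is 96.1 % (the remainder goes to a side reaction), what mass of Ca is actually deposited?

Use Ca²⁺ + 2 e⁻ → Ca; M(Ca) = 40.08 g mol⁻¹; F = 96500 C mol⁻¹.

Q = I·t = 0.8580 × 7920.0 = 6795 C.
n(e⁻) = 6795/96500 = 0.07042 mol; theoretically n(Ca) = 0.07042/2 = 0.03521 mol, m_theo = 1.411 g.
At 96.1 % efficiency, m_actual = 0.961 × 1.411 = 1.36 g.

1.36 g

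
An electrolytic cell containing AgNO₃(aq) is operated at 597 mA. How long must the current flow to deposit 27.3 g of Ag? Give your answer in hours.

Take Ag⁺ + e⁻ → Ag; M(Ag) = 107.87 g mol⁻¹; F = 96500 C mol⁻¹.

11.4 h

n(Ag) = m/M = 27.3 / 107.87 = 0.2531 mol.
Each Ag atom requires 1 electron, so n(e⁻) = 1 × 0.2531 = 0.2531 mol.
Q = n(e⁻)·F = 0.2531 × 96500 = 24420 C.
t = Q/I = 24420 / 0.5970 A = 40910 s = 11.4 h.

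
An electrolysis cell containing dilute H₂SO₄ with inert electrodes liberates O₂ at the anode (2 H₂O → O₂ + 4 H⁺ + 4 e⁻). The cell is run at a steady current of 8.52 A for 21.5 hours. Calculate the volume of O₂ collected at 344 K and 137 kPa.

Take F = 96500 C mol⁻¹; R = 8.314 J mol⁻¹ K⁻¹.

35.7 L

Q = I·t = 8.520 A × 77400 s = 659400 C.
n(e⁻) = Q/F = 659400 / 96500 = 6.834 mol.
4 electrons are transferred per O₂ molecule, so n(O₂) = 6.834 / 4 = 1.708 mol.
V = nRT/P = (1.708 × 8.314 × 344) / (137 × 10³ Pa) = 0.0357 m³ = 35.7 L.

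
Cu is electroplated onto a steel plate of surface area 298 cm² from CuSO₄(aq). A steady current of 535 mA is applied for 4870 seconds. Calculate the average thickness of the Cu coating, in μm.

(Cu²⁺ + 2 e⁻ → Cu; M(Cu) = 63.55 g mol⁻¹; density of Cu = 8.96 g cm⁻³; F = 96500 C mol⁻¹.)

3.21 μm

Q = I·t = 0.5350 × 4870.0 = 2605 C; n(e⁻) = 0.02700 mol.
n(Cu) = n(e⁻)/2 = 0.01350 mol, so m = 0.01350 × 63.55 = 0.8579 g.
Volume = m/ρ = 0.8579 / 8.96 = 0.09575 cm³.
Thickness = V/A = 0.09575 / 298 = 3.21 × 10⁻⁴ cm = 3.21 μm.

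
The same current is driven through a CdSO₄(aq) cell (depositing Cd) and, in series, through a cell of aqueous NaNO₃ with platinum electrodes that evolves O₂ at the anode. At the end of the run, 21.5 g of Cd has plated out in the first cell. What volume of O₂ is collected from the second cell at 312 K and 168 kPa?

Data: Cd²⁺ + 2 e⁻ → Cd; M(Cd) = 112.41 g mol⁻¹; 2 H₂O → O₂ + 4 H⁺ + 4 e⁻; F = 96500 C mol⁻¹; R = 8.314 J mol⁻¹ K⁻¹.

1.48 L

n(Cd) = 21.5 / 112.41 = 0.1913 mol, so n(e⁻) = 2 × 0.1913 = 0.3825 mol.
The cells are in series, so the same 0.3825 mol of electrons passes through the second cell.
2 H₂O → O₂ + 4 H⁺ + 4 e⁻ — 4 mol e⁻ per mol O₂, so n(O₂) = 0.3825/4 = 0.09563 mol.
V = nRT/P = (0.09563 × 8.314 × 312) / (168 × 10³) = 0.00148 m³ = 1.48 L.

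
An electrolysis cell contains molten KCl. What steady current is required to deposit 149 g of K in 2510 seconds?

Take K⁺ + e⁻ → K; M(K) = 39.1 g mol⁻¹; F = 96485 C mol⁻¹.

n(K) = 149 / 39.1 = 3.811 mol.
n(e⁻) = 1 × 3.811 = 3.811 mol.
Q = n(e⁻)·F = 3.811 × 96485 = 367700 C.
I = Q/t = 367700 / 2510.0 s = 146 A.

146 A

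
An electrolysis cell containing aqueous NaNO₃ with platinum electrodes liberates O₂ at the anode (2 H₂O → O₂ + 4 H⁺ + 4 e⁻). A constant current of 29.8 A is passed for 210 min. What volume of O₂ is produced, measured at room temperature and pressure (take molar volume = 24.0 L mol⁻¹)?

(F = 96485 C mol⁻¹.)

23.3 L

Q = I·t = 29.80 A × 12600 s = 375500 C.
n(e⁻) = Q/F = 375500 / 96485 = 3.892 mol.
4 electrons are transferred per O₂ molecule, so n(O₂) = 3.892 / 4 = 0.9729 mol.
V = n × V_m = 0.9729 × 24.0 = 23.3 L.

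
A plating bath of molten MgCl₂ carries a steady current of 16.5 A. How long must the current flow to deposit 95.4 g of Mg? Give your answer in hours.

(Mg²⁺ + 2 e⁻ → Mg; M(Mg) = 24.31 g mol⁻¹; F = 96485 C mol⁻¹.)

12.7 h

n(Mg) = m/M = 95.4 / 24.31 = 3.924 mol.
Each Mg atom requires 2 electrons, so n(e⁻) = 2 × 3.924 = 7.849 mol.
Q = n(e⁻)·F = 7.849 × 96485 = 757300 C.
t = Q/I = 757300 / 16.50 A = 45900 s = 12.7 h.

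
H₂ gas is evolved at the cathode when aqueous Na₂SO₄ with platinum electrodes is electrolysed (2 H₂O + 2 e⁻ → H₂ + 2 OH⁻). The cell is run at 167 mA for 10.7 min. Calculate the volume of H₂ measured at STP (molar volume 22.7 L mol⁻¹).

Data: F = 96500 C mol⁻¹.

0.0126 L

Q = I·t = 0.1670 A × 642.00 s = 107.2 C.
n(e⁻) = Q/F = 107.2 / 96500 = 0.001111 mol.
2 electrons are transferred per H₂ molecule, so n(H₂) = 0.001111 / 2 = 0.0005555 mol.
V = n × V_m = 0.0005555 × 22.7 = 0.0126 L.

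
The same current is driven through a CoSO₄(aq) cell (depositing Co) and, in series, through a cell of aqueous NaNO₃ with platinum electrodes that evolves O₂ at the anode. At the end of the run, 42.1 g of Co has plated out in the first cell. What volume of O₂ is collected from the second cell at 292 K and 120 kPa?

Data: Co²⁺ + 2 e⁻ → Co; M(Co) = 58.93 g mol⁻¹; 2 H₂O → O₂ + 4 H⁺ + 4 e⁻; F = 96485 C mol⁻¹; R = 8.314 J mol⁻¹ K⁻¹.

n(Co) = 42.1 / 58.93 = 0.7144 mol, so n(e⁻) = 2 × 0.7144 = 1.429 mol.
The cells are in series, so the same 1.429 mol of electrons passes through the second cell.
2 H₂O → O₂ + 4 H⁺ + 4 e⁻ — 4 mol e⁻ per mol O₂, so n(O₂) = 1.429/4 = 0.3572 mol.
V = nRT/P = (0.3572 × 8.314 × 292) / (120 × 10³) = 0.00723 m³ = 7.23 L.

7.23 L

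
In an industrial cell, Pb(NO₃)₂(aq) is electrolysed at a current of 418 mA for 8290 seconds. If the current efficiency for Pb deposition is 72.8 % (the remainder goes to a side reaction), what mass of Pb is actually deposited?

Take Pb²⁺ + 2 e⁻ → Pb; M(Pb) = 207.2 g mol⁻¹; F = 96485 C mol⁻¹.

2.71 g

Q = I·t = 0.4180 × 8290.0 = 3465 C.
n(e⁻) = 3465/96485 = 0.03591 mol; theoretically n(Pb) = 0.03591/2 = 0.01796 mol, m_theo = 3.721 g.
At 72.8 % efficiency, m_actual = 0.728 × 3.721 = 2.71 g.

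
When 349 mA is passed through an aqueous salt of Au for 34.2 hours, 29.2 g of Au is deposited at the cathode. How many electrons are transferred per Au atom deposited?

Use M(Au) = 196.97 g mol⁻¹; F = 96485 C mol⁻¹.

Q = I·t = 0.3490 A × 123120 s = 42970 C, so n(e⁻) = 42970/96485 = 0.4453 mol.
n(Au) deposited = 29.2 / 196.97 = 0.1482 mol.
Electrons per atom = n(e⁻)/n(Au) = 0.4453 / 0.1482 = 3.00 ≈ 3, so the ion is Au³⁺.

3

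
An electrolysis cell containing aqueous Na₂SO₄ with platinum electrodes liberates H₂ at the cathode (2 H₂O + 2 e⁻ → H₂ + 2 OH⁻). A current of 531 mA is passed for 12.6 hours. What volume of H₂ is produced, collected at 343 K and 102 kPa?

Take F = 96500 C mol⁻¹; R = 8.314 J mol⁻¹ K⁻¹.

3.49 L

Q = I·t = 0.5310 A × 45360 s = 24090 C.
n(e⁻) = Q/F = 24090 / 96500 = 0.2496 mol.
2 electrons are transferred per H₂ molecule, so n(H₂) = 0.2496 / 2 = 0.1248 mol.
V = nRT/P = (0.1248 × 8.314 × 343) / (102 × 10³ Pa) = 0.00349 m³ = 3.49 L.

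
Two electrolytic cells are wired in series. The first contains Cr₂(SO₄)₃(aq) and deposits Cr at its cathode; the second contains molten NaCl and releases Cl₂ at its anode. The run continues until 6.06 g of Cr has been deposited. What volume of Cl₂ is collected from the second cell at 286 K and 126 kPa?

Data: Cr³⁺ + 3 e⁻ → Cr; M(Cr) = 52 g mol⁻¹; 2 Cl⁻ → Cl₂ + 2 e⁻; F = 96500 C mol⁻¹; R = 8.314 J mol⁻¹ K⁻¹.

3.30 L

n(Cr) = 6.06 / 52 = 0.1165 mol, so n(e⁻) = 3 × 0.1165 = 0.3496 mol.
The cells are in series, so the same 0.3496 mol of electrons passes through the second cell.
2 Cl⁻ → Cl₂ + 2 e⁻ — 2 mol e⁻ per mol Cl₂, so n(Cl₂) = 0.3496/2 = 0.1748 mol.
V = nRT/P = (0.1748 × 8.314 × 286) / (126 × 10³) = 0.00330 m³ = 3.30 L.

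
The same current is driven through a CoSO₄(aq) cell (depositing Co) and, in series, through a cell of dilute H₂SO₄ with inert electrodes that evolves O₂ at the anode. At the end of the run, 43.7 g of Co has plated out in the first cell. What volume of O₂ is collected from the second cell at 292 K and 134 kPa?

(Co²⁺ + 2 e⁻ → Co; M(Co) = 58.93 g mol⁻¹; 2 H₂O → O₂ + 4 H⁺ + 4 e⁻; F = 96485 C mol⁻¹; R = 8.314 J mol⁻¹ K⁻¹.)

n(Co) = 43.7 / 58.93 = 0.7416 mol, so n(e⁻) = 2 × 0.7416 = 1.483 mol.
The cells are in series, so the same 1.483 mol of electrons passes through the second cell.
2 H₂O → O₂ + 4 H⁺ + 4 e⁻ — 4 mol e⁻ per mol O₂, so n(O₂) = 1.483/4 = 0.3708 mol.
V = nRT/P = (0.3708 × 8.314 × 292) / (134 × 10³) = 0.00672 m³ = 6.72 L.

6.72 L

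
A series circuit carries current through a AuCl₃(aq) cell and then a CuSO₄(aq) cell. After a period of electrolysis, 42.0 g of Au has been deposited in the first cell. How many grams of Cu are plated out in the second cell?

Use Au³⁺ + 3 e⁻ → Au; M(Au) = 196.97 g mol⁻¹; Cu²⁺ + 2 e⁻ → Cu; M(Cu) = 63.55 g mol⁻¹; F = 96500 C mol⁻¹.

20.3 g

n(Au) = 42.0 / 196.97 = 0.2132 mol.
Since Au³⁺ + 3 e⁻ → Au, n(e⁻) passed = 3 × 0.2132 = 0.6397 mol.
Cells in series carry the same charge, so the same 0.6397 mol of electrons passes through cell 2.
Cu²⁺ + 2 e⁻ → Cu, so n(Cu) = 0.6397 / 2 = 0.3198 mol.
m(Cu) = 0.3198 × 63.55 = 20.3 g.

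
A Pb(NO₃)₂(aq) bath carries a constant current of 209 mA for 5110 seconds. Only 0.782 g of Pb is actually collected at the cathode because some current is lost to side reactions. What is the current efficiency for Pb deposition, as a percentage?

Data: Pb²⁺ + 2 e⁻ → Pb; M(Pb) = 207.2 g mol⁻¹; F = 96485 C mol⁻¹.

68.2 %

Q = I·t = 0.2090 × 5110.0 = 1068 C; n(e⁻) = 1068/96485 = 0.01107 mol.
Theoretical n(Pb) = n(e⁻)/2 = 0.005534 mol, i.e. m_theo = 0.005534 × 207.2 = 1.147 g.
Efficiency = m_actual / m_theo = 0.782 / 1.147 = 68.2 %.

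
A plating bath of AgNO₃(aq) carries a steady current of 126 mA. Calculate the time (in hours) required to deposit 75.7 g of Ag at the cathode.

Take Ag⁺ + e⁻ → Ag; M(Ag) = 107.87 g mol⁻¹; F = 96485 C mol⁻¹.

n(Ag) = m/M = 75.7 / 107.87 = 0.7018 mol.
Each Ag atom requires 1 electron, so n(e⁻) = 1 × 0.7018 = 0.7018 mol.
Q = n(e⁻)·F = 0.7018 × 96485 = 67710 C.
t = Q/I = 67710 / 0.1260 A = 537400 s = 149 h.

149 h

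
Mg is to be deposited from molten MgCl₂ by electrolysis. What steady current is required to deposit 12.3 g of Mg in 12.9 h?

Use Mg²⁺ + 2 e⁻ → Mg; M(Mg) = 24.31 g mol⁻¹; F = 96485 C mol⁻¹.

n(Mg) = 12.3 / 24.31 = 0.5060 mol.
n(e⁻) = 2 × 0.5060 = 1.012 mol.
Q = n(e⁻)·F = 1.012 × 96485 = 97640 C.
I = Q/t = 97640 / 46440 s = 2.10 A.

2.10 A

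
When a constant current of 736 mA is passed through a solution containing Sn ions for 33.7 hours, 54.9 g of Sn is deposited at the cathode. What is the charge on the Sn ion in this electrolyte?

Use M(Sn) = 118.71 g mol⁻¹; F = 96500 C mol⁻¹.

+2

Q = I·t = 0.7360 A × 121320 s = 89290 C, so n(e⁻) = 89290/96500 = 0.9253 mol.
n(Sn) deposited = 54.9 / 118.71 = 0.4625 mol.
Electrons per atom = n(e⁻)/n(Sn) = 0.9253 / 0.4625 = 2.00 ≈ 2, so the ion is Sn²⁺.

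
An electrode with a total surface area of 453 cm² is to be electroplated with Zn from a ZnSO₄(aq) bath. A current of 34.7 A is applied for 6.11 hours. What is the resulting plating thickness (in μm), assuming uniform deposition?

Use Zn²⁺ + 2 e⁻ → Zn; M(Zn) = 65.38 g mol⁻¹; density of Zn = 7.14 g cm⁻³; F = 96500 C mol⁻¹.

Q = I·t = 34.70 × 21996 = 763300 C; n(e⁻) = 7.909 mol.
n(Zn) = n(e⁻)/2 = 3.955 mol, so m = 3.955 × 65.38 = 258.6 g.
Volume = m/ρ = 258.6 / 7.14 = 36.21 cm³.
Thickness = V/A = 36.21 / 453 = 0.0799 cm = 799 μm.

799 μm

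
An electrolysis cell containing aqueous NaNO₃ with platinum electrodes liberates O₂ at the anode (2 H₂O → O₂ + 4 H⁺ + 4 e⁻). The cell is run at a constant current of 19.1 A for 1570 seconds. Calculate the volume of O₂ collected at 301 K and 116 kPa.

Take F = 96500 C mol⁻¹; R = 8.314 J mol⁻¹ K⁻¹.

Q = I·t = 19.10 A × 1570.0 s = 29990 C.
n(e⁻) = Q/F = 29990 / 96500 = 0.3107 mol.
4 electrons are transferred per O₂ molecule, so n(O₂) = 0.3107 / 4 = 0.07769 mol.
V = nRT/P = (0.07769 × 8.314 × 301) / (116 × 10³ Pa) = 0.00168 m³ = 1.68 L.

1.68 L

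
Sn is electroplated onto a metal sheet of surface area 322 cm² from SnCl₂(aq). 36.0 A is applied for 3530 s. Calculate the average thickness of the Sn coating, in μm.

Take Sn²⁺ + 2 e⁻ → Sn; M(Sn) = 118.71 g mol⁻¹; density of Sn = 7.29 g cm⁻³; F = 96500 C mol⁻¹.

Q = I·t = 36.00 × 3530.0 = 127100 C; n(e⁻) = 1.317 mol.
n(Sn) = n(e⁻)/2 = 0.6584 mol, so m = 0.6584 × 118.71 = 78.16 g.
Volume = m/ρ = 78.16 / 7.29 = 10.72 cm³.
Thickness = V/A = 10.72 / 322 = 0.0333 cm = 333 μm.

333 μm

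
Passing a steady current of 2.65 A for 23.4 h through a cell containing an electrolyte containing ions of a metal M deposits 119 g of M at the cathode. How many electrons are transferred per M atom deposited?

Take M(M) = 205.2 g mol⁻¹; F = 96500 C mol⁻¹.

4

Q = I·t = 2.650 A × 84240 s = 223200 C, so n(e⁻) = 223200/96500 = 2.313 mol.
n(M) deposited = 119 / 205.2 = 0.5799 mol.
Electrons per atom = n(e⁻)/n(M) = 2.313 / 0.5799 = 3.99 ≈ 4, so the ion is M⁴⁺.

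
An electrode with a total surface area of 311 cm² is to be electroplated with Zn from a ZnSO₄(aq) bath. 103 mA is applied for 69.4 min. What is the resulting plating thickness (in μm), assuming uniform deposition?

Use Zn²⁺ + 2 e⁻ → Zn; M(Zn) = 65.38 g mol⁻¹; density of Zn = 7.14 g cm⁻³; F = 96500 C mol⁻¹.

Q = I·t = 0.1030 × 4164.0 = 428.9 C; n(e⁻) = 0.004444 mol.
n(Zn) = n(e⁻)/2 = 0.002222 mol, so m = 0.002222 × 65.38 = 0.1453 g.
Volume = m/ρ = 0.1453 / 7.14 = 0.02035 cm³.
Thickness = V/A = 0.02035 / 311 = 6.54 × 10⁻⁵ cm = 0.654 μm.

0.654 μm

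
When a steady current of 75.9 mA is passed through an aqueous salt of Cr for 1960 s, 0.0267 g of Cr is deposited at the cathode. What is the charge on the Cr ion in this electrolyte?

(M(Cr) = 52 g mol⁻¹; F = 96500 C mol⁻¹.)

+3

Q = I·t = 0.07590 A × 1960.0 s = 148.8 C, so n(e⁻) = 148.8/96500 = 0.001542 mol.
n(Cr) deposited = 0.0267 / 52 = 0.0005135 mol.
Electrons per atom = n(e⁻)/n(Cr) = 0.001542 / 0.0005135 = 3.00 ≈ 3, so the ion is Cr³⁺.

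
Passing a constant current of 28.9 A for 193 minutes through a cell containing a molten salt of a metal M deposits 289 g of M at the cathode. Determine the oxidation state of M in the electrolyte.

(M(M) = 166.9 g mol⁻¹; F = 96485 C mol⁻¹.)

+2

Q = I·t = 28.90 A × 11580 s = 334700 C, so n(e⁻) = 334700/96485 = 3.469 mol.
n(M) deposited = 289 / 166.9 = 1.732 mol.
Electrons per atom = n(e⁻)/n(M) = 3.469 / 1.732 = 2.00 ≈ 2, so the ion is M²⁺.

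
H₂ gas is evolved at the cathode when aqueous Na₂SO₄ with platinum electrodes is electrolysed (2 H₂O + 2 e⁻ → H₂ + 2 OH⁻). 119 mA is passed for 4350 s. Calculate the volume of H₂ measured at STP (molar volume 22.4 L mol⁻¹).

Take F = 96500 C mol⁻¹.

0.0601 L

Q = I·t = 0.1190 A × 4350.0 s = 517.6 C.
n(e⁻) = Q/F = 517.6 / 96500 = 0.005364 mol.
2 electrons are transferred per H₂ molecule, so n(H₂) = 0.005364 / 2 = 0.002682 mol.
V = n × V_m = 0.002682 × 22.4 = 0.0601 L.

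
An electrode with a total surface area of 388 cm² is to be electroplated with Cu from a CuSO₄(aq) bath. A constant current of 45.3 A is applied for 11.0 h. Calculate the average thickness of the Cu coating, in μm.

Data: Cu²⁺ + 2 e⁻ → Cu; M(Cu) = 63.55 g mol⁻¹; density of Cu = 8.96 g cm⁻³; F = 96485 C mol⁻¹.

1700 μm

Q = I·t = 45.30 × 39600 = 1794000 C; n(e⁻) = 18.59 mol.
n(Cu) = n(e⁻)/2 = 9.296 mol, so m = 9.296 × 63.55 = 590.8 g.
Volume = m/ρ = 590.8 / 8.96 = 65.93 cm³.
Thickness = V/A = 65.93 / 388 = 0.170 cm = 1700 μm.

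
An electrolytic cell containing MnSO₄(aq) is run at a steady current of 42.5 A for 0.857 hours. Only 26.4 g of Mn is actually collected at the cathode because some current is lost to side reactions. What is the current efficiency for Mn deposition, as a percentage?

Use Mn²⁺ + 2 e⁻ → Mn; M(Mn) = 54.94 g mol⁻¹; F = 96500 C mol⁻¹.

Q = I·t = 42.50 × 3085.2 = 131100 C; n(e⁻) = 131100/96500 = 1.359 mol.
Theoretical n(Mn) = n(e⁻)/2 = 0.6794 mol, i.e. m_theo = 0.6794 × 54.94 = 37.33 g.
Efficiency = m_actual / m_theo = 26.4 / 37.33 = 70.7 %.

70.7 %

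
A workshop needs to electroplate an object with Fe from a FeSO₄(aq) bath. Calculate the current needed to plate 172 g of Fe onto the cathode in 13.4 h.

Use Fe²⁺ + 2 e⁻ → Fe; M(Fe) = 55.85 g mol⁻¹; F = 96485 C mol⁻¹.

12.3 A

n(Fe) = 172 / 55.85 = 3.080 mol.
n(e⁻) = 2 × 3.080 = 6.159 mol.
Q = n(e⁻)·F = 6.159 × 96485 = 594300 C.
I = Q/t = 594300 / 48240 s = 12.3 A.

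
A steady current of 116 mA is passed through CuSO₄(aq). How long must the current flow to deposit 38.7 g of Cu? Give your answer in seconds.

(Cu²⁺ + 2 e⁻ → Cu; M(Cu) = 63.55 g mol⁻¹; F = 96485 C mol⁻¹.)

n(Cu) = m/M = 38.7 / 63.55 = 0.6090 mol.
Each Cu atom requires 2 electrons, so n(e⁻) = 2 × 0.6090 = 1.218 mol.
Q = n(e⁻)·F = 1.218 × 96485 = 117500 C.
t = Q/I = 117500 / 0.1160 A = 1013000 s.

1.01 × 10⁶ s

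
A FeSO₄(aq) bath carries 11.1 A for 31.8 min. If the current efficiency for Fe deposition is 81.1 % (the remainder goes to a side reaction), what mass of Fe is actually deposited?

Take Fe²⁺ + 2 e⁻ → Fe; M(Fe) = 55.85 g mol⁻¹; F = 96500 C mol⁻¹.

Q = I·t = 11.10 × 1908.0 = 21180 C.
n(e⁻) = 21180/96500 = 0.2195 mol; theoretically n(Fe) = 0.2195/2 = 0.1097 mol, m_theo = 6.129 g.
At 81.1 % efficiency, m_actual = 0.811 × 6.129 = 4.97 g.

4.97 g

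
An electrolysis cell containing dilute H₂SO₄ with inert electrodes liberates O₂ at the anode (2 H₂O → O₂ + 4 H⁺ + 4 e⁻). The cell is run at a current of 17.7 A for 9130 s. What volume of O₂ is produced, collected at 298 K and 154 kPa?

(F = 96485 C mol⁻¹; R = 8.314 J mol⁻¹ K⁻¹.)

Q = I·t = 17.70 A × 9130.0 s = 161600 C.
n(e⁻) = Q/F = 161600 / 96485 = 1.675 mol.
4 electrons are transferred per O₂ molecule, so n(O₂) = 1.675 / 4 = 0.4187 mol.
V = nRT/P = (0.4187 × 8.314 × 298) / (154 × 10³ Pa) = 0.00674 m³ = 6.74 L.

6.74 L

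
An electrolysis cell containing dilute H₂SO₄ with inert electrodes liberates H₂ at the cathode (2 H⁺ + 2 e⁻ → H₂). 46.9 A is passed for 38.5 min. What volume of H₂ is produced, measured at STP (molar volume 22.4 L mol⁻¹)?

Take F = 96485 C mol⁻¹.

12.6 L

Q = I·t = 46.90 A × 2310.0 s = 108300 C.
n(e⁻) = Q/F = 108300 / 96485 = 1.123 mol.
2 electrons are transferred per H₂ molecule, so n(H₂) = 1.123 / 2 = 0.5614 mol.
V = n × V_m = 0.5614 × 22.4 = 12.6 L.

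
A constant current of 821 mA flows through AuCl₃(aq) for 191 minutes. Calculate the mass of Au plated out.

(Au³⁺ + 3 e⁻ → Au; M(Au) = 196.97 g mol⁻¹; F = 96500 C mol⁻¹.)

Q = I·t = 0.8210 A × 11460 s = 9409 C.
n(e⁻) = Q/F = 9409 / 96500 = 0.09750 mol.
Au³⁺ + 3 e⁻ → Au, so n(Au) = n(e⁻)/3 = 0.03250 mol.
m = n·M = 0.03250 × 196.97 = 6.40 g.

6.40 g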